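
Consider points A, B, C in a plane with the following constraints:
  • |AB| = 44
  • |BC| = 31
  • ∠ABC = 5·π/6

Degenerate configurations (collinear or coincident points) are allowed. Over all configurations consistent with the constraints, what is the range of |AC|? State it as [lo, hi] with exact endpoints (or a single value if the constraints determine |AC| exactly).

|AC| = √(1364·√(3) + 2897)  (≈ 72.5225)

|AB| ∈ {44}
|BC| ∈ {31}
|AC| ∈ {√(1364·√(3) + 2897)}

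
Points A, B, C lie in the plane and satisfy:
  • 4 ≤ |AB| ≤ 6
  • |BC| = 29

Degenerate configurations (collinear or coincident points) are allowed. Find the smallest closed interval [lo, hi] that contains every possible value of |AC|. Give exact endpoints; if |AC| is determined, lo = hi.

|AC| ∈ [23, 35]  (≈ [23.0000, 35.0000])

|AB| ∈ [4, 6]
|BC| ∈ {29}
|AC| ∈ [23, 35]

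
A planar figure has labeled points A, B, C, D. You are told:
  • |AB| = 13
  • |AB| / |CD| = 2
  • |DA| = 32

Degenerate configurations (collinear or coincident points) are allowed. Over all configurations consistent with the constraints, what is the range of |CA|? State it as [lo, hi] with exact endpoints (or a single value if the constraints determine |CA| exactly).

|AB| ∈ {13}
|AD| ∈ {32}
|CD| ∈ {13/2}
|BD| ∈ [19, 45]
|AC| ∈ [51/2, 77/2]
|BC| ∈ [25/2, 103/2]

|CA| ∈ [51/2, 77/2]  (≈ [25.5000, 38.5000])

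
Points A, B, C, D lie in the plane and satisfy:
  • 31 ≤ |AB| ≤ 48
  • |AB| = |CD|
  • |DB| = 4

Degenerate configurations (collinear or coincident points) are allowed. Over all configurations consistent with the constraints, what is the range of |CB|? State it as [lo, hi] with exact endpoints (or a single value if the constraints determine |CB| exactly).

|CB| ∈ [27, 52]  (≈ [27.0000, 52.0000])

|AB| ∈ [31, 48]
|BD| ∈ {4}
|CD| ∈ [31, 48]
|AD| ∈ [27, 52]
|BC| ∈ [27, 52]
|AC| ∈ [0, 100]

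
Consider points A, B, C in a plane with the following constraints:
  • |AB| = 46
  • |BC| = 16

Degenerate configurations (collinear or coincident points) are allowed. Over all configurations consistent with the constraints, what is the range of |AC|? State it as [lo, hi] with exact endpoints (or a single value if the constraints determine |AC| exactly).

|AC| ∈ [30, 62]  (≈ [30.0000, 62.0000])

|AB| ∈ {46}
|BC| ∈ {16}
|AC| ∈ [30, 62]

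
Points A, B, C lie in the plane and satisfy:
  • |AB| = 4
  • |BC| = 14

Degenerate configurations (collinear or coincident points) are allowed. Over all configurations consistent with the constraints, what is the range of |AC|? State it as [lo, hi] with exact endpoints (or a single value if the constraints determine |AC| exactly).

|AB| ∈ {4}
|BC| ∈ {14}
|AC| ∈ [10, 18]

|AC| ∈ [10, 18]  (≈ [10.0000, 18.0000])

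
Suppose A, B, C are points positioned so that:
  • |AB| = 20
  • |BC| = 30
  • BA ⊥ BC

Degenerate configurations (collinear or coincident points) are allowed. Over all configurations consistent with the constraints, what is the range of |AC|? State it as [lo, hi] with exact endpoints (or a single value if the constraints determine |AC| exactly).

|AC| = 10·√(13)  (≈ 36.0555)

|AB| ∈ {20}
|BC| ∈ {30}
|AC| ∈ {10·√(13)}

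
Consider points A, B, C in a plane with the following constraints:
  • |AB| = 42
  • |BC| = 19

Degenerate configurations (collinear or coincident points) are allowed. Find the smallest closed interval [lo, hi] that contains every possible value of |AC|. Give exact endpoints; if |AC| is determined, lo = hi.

|AC| ∈ [23, 61]  (≈ [23.0000, 61.0000])

|AB| ∈ {42}
|BC| ∈ {19}
|AC| ∈ [23, 61]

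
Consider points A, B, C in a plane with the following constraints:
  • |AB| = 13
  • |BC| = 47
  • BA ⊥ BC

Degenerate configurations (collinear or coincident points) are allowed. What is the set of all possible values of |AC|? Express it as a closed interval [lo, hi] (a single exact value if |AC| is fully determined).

|AC| = √(2378)  (≈ 48.7647)

|AB| ∈ {13}
|BC| ∈ {47}
|AC| ∈ {√(2378)}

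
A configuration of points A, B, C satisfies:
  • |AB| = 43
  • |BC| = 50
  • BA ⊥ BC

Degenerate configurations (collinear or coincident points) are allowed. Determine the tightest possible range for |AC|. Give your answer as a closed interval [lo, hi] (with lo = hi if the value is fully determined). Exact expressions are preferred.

|AB| ∈ {43}
|BC| ∈ {50}
|AC| ∈ {√(4349)}

|AC| = √(4349)  (≈ 65.9469)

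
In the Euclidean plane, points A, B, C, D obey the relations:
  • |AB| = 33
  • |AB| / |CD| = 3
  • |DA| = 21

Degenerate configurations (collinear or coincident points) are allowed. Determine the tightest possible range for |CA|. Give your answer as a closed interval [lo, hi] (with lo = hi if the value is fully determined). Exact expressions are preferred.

|CA| ∈ [10, 32]  (≈ [10.0000, 32.0000])

|AB| ∈ {33}
|AD| ∈ {21}
|CD| ∈ {11}
|BD| ∈ [12, 54]
|AC| ∈ [10, 32]
|BC| ∈ [1, 65]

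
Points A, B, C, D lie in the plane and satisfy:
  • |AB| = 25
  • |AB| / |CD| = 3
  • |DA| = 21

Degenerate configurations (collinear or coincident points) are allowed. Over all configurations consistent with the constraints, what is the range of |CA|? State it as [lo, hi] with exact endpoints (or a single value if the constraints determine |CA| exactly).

|AB| ∈ {25}
|AD| ∈ {21}
|CD| ∈ {25/3}
|BD| ∈ [4, 46]
|AC| ∈ [38/3, 88/3]
|BC| ∈ [0, 163/3]

|CA| ∈ [38/3, 88/3]  (≈ [12.6667, 29.3333])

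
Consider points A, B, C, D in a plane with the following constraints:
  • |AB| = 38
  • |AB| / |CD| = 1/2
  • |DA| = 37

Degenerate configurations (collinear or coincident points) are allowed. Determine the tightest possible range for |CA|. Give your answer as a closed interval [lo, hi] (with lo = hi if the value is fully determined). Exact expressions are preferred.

|CA| ∈ [39, 113]  (≈ [39.0000, 113.0000])

|AB| ∈ {38}
|AD| ∈ {37}
|CD| ∈ {76}
|BD| ∈ [1, 75]
|AC| ∈ [39, 113]
|BC| ∈ [1, 151]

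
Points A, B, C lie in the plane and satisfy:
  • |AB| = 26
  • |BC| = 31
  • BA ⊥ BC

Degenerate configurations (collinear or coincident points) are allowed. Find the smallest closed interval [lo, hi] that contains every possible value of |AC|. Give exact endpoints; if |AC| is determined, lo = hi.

|AB| ∈ {26}
|BC| ∈ {31}
|AC| ∈ {√(1637)}

|AC| = √(1637)  (≈ 40.4599)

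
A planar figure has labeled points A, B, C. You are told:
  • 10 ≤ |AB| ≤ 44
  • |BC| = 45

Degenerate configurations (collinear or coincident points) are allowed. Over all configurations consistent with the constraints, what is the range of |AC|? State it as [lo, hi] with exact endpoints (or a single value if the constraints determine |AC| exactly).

|AB| ∈ [10, 44]
|BC| ∈ {45}
|AC| ∈ [1, 89]

|AC| ∈ [1, 89]  (≈ [1.0000, 89.0000])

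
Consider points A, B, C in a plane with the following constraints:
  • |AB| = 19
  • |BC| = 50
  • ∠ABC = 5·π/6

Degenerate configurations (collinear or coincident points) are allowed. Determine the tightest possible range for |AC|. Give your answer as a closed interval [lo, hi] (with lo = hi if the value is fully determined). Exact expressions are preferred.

|AC| = √(950·√(3) + 2861)  (≈ 67.1301)

|AB| ∈ {19}
|BC| ∈ {50}
|AC| ∈ {√(950·√(3) + 2861)}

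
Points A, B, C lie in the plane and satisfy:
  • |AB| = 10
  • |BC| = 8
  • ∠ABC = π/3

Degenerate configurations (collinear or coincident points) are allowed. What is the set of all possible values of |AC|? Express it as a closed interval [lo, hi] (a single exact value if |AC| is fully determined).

|AC| = 2·√(21)  (≈ 9.1652)

|AB| ∈ {10}
|BC| ∈ {8}
|AC| ∈ {2·√(21)}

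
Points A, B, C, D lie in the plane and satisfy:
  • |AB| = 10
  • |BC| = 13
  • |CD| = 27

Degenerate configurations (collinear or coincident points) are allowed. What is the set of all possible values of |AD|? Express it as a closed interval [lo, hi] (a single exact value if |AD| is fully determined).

|AB| ∈ {10}
|BC| ∈ {13}
|CD| ∈ {27}
|AC| ∈ [3, 23]
|BD| ∈ [14, 40]
|AD| ∈ [4, 50]

|AD| ∈ [4, 50]  (≈ [4.0000, 50.0000])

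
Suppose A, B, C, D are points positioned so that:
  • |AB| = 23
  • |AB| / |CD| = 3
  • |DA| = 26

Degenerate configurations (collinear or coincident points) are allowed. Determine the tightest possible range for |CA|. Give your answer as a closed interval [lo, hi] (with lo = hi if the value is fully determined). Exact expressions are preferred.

|CA| ∈ [55/3, 101/3]  (≈ [18.3333, 33.6667])

|AB| ∈ {23}
|AD| ∈ {26}
|CD| ∈ {23/3}
|BD| ∈ [3, 49]
|AC| ∈ [55/3, 101/3]
|BC| ∈ [0, 170/3]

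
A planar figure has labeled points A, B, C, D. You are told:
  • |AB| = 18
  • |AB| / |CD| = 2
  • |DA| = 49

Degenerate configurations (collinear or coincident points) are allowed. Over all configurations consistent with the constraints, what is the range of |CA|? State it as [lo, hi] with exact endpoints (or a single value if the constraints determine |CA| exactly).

|AB| ∈ {18}
|AD| ∈ {49}
|CD| ∈ {9}
|BD| ∈ [31, 67]
|AC| ∈ [40, 58]
|BC| ∈ [22, 76]

|CA| ∈ [40, 58]  (≈ [40.0000, 58.0000])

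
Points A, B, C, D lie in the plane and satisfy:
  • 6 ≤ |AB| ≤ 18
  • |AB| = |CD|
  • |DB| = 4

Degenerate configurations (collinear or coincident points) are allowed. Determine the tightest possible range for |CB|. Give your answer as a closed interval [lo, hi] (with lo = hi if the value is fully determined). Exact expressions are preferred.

|AB| ∈ [6, 18]
|BD| ∈ {4}
|CD| ∈ [6, 18]
|AD| ∈ [2, 22]
|BC| ∈ [2, 22]
|AC| ∈ [0, 40]

|CB| ∈ [2, 22]  (≈ [2.0000, 22.0000])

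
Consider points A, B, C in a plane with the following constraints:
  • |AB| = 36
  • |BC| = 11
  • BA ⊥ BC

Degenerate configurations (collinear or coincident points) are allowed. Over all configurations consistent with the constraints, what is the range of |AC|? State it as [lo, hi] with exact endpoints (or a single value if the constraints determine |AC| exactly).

|AB| ∈ {36}
|BC| ∈ {11}
|AC| ∈ {√(1417)}

|AC| = √(1417)  (≈ 37.6431)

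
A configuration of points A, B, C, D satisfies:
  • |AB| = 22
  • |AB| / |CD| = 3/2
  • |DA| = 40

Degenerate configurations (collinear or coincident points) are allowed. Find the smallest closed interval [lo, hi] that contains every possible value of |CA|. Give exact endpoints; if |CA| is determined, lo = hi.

|AB| ∈ {22}
|AD| ∈ {40}
|CD| ∈ {44/3}
|BD| ∈ [18, 62]
|AC| ∈ [76/3, 164/3]
|BC| ∈ [10/3, 230/3]

|CA| ∈ [76/3, 164/3]  (≈ [25.3333, 54.6667])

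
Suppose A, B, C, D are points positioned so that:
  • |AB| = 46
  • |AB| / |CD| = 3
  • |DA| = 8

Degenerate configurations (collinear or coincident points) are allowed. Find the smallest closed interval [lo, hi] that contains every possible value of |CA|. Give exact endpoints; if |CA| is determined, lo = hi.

|CA| ∈ [22/3, 70/3]  (≈ [7.3333, 23.3333])

|AB| ∈ {46}
|AD| ∈ {8}
|CD| ∈ {46/3}
|BD| ∈ [38, 54]
|AC| ∈ [22/3, 70/3]
|BC| ∈ [68/3, 208/3]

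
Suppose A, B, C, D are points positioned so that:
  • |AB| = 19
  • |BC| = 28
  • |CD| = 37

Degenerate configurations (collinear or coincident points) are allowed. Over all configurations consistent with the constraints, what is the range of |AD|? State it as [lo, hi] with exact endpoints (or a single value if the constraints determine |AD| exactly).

|AB| ∈ {19}
|BC| ∈ {28}
|CD| ∈ {37}
|AC| ∈ [9, 47]
|BD| ∈ [9, 65]
|AD| ∈ [0, 84]

|AD| ∈ [0, 84]  (≈ [0.0000, 84.0000])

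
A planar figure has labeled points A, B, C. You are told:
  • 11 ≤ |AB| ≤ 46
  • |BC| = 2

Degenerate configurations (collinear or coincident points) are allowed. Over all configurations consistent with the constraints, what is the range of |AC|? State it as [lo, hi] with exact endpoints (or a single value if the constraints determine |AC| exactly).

|AB| ∈ [11, 46]
|BC| ∈ {2}
|AC| ∈ [9, 48]

|AC| ∈ [9, 48]  (≈ [9.0000, 48.0000])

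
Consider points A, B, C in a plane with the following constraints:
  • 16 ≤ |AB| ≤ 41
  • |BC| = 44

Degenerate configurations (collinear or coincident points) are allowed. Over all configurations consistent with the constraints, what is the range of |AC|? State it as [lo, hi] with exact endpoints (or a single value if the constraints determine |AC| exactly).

|AB| ∈ [16, 41]
|BC| ∈ {44}
|AC| ∈ [3, 85]

|AC| ∈ [3, 85]  (≈ [3.0000, 85.0000])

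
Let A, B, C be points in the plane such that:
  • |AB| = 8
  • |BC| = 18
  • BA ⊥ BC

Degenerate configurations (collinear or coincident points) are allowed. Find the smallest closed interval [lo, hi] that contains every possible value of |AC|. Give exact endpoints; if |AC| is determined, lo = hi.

|AB| ∈ {8}
|BC| ∈ {18}
|AC| ∈ {2·√(97)}

|AC| = 2·√(97)  (≈ 19.6977)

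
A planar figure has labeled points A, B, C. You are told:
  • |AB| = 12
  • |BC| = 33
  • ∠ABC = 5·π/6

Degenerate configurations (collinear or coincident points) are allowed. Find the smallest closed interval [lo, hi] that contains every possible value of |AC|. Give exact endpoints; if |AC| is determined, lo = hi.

|AC| = 3·√(44·√(3) + 137)  (≈ 43.8052)

|AB| ∈ {12}
|BC| ∈ {33}
|AC| ∈ {3·√(44·√(3) + 137)}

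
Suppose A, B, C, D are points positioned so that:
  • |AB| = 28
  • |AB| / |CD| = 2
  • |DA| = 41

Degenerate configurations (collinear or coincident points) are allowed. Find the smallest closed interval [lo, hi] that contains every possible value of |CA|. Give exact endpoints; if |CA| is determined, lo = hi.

|AB| ∈ {28}
|AD| ∈ {41}
|CD| ∈ {14}
|BD| ∈ [13, 69]
|AC| ∈ [27, 55]
|BC| ∈ [0, 83]

|CA| ∈ [27, 55]  (≈ [27.0000, 55.0000])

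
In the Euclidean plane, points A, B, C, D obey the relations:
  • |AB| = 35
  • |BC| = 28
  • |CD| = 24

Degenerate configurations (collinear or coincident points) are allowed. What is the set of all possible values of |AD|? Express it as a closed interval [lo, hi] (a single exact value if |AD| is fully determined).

|AB| ∈ {35}
|BC| ∈ {28}
|CD| ∈ {24}
|AC| ∈ [7, 63]
|BD| ∈ [4, 52]
|AD| ∈ [0, 87]

|AD| ∈ [0, 87]  (≈ [0.0000, 87.0000])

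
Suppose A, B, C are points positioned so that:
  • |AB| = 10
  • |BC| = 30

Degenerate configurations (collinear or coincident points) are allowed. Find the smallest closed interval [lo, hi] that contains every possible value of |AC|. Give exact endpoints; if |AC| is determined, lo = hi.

|AC| ∈ [20, 40]  (≈ [20.0000, 40.0000])

|AB| ∈ {10}
|BC| ∈ {30}
|AC| ∈ [20, 40]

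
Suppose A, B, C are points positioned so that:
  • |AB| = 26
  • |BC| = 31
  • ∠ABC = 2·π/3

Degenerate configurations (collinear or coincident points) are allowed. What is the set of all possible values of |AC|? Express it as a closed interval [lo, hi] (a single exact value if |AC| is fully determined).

|AB| ∈ {26}
|BC| ∈ {31}
|AC| ∈ {√(2443)}

|AC| = √(2443)  (≈ 49.4267)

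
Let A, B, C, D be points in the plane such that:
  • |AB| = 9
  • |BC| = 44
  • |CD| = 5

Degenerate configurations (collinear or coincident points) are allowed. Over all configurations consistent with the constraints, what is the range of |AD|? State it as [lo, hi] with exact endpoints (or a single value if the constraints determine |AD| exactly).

|AD| ∈ [30, 58]  (≈ [30.0000, 58.0000])

|AB| ∈ {9}
|BC| ∈ {44}
|CD| ∈ {5}
|AC| ∈ [35, 53]
|BD| ∈ [39, 49]
|AD| ∈ [30, 58]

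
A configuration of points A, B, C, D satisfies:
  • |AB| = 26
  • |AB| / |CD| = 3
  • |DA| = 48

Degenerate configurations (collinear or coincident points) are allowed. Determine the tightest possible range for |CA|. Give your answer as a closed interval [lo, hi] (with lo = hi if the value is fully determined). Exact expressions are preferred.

|CA| ∈ [118/3, 170/3]  (≈ [39.3333, 56.6667])

|AB| ∈ {26}
|AD| ∈ {48}
|CD| ∈ {26/3}
|BD| ∈ [22, 74]
|AC| ∈ [118/3, 170/3]
|BC| ∈ [40/3, 248/3]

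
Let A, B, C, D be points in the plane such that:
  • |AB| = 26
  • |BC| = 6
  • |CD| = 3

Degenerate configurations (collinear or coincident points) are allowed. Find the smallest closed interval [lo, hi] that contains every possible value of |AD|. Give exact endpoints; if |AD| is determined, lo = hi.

|AD| ∈ [17, 35]  (≈ [17.0000, 35.0000])

|AB| ∈ {26}
|BC| ∈ {6}
|CD| ∈ {3}
|AC| ∈ [20, 32]
|BD| ∈ [3, 9]
|AD| ∈ [17, 35]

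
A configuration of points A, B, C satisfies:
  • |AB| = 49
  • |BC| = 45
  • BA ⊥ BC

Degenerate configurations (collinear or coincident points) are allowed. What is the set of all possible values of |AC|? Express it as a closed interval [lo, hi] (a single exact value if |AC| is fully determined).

|AC| = √(4426)  (≈ 66.5282)

|AB| ∈ {49}
|BC| ∈ {45}
|AC| ∈ {√(4426)}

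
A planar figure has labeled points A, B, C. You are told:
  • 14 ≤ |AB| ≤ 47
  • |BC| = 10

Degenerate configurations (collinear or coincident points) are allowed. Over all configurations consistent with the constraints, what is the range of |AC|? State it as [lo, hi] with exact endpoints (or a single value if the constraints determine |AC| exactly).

|AC| ∈ [4, 57]  (≈ [4.0000, 57.0000])

|AB| ∈ [14, 47]
|BC| ∈ {10}
|AC| ∈ [4, 57]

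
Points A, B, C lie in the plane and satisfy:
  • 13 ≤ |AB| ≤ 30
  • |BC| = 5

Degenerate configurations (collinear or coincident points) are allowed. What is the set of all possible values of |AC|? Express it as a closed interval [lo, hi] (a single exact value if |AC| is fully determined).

|AB| ∈ [13, 30]
|BC| ∈ {5}
|AC| ∈ [8, 35]

|AC| ∈ [8, 35]  (≈ [8.0000, 35.0000])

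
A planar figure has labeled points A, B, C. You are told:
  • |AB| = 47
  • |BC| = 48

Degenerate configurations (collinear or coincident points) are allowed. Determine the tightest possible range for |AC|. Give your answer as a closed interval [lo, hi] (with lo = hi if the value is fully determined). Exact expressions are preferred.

|AC| ∈ [1, 95]  (≈ [1.0000, 95.0000])

|AB| ∈ {47}
|BC| ∈ {48}
|AC| ∈ [1, 95]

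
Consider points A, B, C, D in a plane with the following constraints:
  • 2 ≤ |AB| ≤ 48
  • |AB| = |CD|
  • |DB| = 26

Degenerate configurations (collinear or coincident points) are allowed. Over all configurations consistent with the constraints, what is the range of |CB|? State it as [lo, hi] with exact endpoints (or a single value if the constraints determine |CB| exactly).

|AB| ∈ [2, 48]
|BD| ∈ {26}
|CD| ∈ [2, 48]
|AD| ∈ [0, 74]
|BC| ∈ [0, 74]
|AC| ∈ [0, 122]

|CB| ∈ [0, 74]  (≈ [0.0000, 74.0000])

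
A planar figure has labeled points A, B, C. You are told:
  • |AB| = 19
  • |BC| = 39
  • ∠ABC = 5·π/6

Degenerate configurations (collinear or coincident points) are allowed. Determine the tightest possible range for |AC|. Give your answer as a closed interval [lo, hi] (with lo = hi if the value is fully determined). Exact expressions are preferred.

|AC| = √(741·√(3) + 1882)  (≈ 56.2623)

|AB| ∈ {19}
|BC| ∈ {39}
|AC| ∈ {√(741·√(3) + 1882)}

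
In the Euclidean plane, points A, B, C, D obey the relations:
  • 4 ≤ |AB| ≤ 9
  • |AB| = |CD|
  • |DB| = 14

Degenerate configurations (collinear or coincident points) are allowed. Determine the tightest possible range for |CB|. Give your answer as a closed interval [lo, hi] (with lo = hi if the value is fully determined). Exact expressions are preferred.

|CB| ∈ [5, 23]  (≈ [5.0000, 23.0000])

|AB| ∈ [4, 9]
|BD| ∈ {14}
|CD| ∈ [4, 9]
|AD| ∈ [5, 23]
|BC| ∈ [5, 23]
|AC| ∈ [0, 32]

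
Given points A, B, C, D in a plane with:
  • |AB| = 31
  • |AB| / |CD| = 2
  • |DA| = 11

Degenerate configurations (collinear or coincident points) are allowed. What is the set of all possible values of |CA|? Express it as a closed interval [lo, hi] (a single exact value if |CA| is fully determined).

|CA| ∈ [9/2, 53/2]  (≈ [4.5000, 26.5000])

|AB| ∈ {31}
|AD| ∈ {11}
|CD| ∈ {31/2}
|BD| ∈ [20, 42]
|AC| ∈ [9/2, 53/2]
|BC| ∈ [9/2, 115/2]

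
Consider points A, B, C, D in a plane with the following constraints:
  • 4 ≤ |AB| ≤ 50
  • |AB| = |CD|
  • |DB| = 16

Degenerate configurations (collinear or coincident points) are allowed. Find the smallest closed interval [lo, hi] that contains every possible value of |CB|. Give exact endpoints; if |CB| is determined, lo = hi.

|AB| ∈ [4, 50]
|BD| ∈ {16}
|CD| ∈ [4, 50]
|AD| ∈ [0, 66]
|BC| ∈ [0, 66]
|AC| ∈ [0, 116]

|CB| ∈ [0, 66]  (≈ [0.0000, 66.0000])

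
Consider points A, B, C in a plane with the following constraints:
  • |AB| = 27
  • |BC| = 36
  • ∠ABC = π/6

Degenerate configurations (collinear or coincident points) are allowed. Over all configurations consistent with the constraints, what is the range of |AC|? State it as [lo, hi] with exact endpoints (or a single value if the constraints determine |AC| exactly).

|AB| ∈ {27}
|BC| ∈ {36}
|AC| ∈ {9·√(25 - 12·√(3))}

|AC| = 9·√(25 - 12·√(3))  (≈ 18.4783)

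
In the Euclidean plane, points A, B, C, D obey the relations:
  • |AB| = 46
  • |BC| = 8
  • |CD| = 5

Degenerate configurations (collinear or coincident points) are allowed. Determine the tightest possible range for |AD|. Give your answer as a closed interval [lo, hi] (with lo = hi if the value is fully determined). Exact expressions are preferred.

|AD| ∈ [33, 59]  (≈ [33.0000, 59.0000])

|AB| ∈ {46}
|BC| ∈ {8}
|CD| ∈ {5}
|AC| ∈ [38, 54]
|BD| ∈ [3, 13]
|AD| ∈ [33, 59]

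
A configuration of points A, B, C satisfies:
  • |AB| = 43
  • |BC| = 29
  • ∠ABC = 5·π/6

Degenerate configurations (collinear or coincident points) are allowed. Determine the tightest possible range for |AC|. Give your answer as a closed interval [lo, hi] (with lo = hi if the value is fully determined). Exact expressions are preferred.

|AC| = √(1247·√(3) + 2690)  (≈ 69.6410)

|AB| ∈ {43}
|BC| ∈ {29}
|AC| ∈ {√(1247·√(3) + 2690)}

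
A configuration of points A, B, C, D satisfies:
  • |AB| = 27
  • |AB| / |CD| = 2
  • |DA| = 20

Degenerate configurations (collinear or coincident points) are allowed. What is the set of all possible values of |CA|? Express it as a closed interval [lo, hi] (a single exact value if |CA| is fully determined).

|AB| ∈ {27}
|AD| ∈ {20}
|CD| ∈ {27/2}
|BD| ∈ [7, 47]
|AC| ∈ [13/2, 67/2]
|BC| ∈ [0, 121/2]

|CA| ∈ [13/2, 67/2]  (≈ [6.5000, 33.5000])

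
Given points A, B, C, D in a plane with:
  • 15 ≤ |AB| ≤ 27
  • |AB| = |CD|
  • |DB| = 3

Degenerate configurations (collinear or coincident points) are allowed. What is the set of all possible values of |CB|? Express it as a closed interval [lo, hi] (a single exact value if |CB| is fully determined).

|CB| ∈ [12, 30]  (≈ [12.0000, 30.0000])

|AB| ∈ [15, 27]
|BD| ∈ {3}
|CD| ∈ [15, 27]
|AD| ∈ [12, 30]
|BC| ∈ [12, 30]
|AC| ∈ [0, 57]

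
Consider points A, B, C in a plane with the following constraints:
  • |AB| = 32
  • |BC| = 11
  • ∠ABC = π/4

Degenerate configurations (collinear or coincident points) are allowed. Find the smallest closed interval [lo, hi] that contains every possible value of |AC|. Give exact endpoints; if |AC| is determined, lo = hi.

|AC| = √(1145 - 352·√(2))  (≈ 25.4401)

|AB| ∈ {32}
|BC| ∈ {11}
|AC| ∈ {√(1145 - 352·√(2))}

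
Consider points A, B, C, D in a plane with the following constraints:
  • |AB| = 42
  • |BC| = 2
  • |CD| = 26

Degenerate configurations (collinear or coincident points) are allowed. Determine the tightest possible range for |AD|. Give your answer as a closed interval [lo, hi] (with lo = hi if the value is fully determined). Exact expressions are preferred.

|AB| ∈ {42}
|BC| ∈ {2}
|CD| ∈ {26}
|AC| ∈ [40, 44]
|BD| ∈ [24, 28]
|AD| ∈ [14, 70]

|AD| ∈ [14, 70]  (≈ [14.0000, 70.0000])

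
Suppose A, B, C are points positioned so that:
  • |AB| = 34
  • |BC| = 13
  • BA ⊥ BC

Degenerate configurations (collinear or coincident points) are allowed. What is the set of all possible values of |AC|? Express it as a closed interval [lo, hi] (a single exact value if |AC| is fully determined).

|AC| = 5·√(53)  (≈ 36.4005)

|AB| ∈ {34}
|BC| ∈ {13}
|AC| ∈ {5·√(53)}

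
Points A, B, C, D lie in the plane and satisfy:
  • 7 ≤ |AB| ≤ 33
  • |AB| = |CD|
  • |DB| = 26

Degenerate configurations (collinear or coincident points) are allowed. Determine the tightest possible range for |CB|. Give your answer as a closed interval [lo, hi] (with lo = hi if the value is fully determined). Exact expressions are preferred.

|CB| ∈ [0, 59]  (≈ [0.0000, 59.0000])

|AB| ∈ [7, 33]
|BD| ∈ {26}
|CD| ∈ [7, 33]
|AD| ∈ [0, 59]
|BC| ∈ [0, 59]
|AC| ∈ [0, 92]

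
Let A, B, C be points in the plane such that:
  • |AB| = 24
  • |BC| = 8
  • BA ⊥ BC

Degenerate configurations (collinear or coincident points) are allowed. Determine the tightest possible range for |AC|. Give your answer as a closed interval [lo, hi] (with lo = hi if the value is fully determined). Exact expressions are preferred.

|AB| ∈ {24}
|BC| ∈ {8}
|AC| ∈ {8·√(10)}

|AC| = 8·√(10)  (≈ 25.2982)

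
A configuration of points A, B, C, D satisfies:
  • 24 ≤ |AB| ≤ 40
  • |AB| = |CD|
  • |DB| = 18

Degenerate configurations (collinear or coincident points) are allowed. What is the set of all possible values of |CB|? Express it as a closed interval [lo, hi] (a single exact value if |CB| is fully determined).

|CB| ∈ [6, 58]  (≈ [6.0000, 58.0000])

|AB| ∈ [24, 40]
|BD| ∈ {18}
|CD| ∈ [24, 40]
|AD| ∈ [6, 58]
|BC| ∈ [6, 58]
|AC| ∈ [0, 98]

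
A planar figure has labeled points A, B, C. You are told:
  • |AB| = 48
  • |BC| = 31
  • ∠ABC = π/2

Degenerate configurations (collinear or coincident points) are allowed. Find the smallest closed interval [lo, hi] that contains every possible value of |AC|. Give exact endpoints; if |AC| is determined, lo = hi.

|AB| ∈ {48}
|BC| ∈ {31}
|AC| ∈ {√(3265)}

|AC| = √(3265)  (≈ 57.1402)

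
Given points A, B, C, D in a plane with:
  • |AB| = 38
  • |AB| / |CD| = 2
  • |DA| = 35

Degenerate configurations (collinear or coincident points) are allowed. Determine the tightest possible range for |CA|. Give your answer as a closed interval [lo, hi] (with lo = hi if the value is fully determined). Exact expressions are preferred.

|AB| ∈ {38}
|AD| ∈ {35}
|CD| ∈ {19}
|BD| ∈ [3, 73]
|AC| ∈ [16, 54]
|BC| ∈ [0, 92]

|CA| ∈ [16, 54]  (≈ [16.0000, 54.0000])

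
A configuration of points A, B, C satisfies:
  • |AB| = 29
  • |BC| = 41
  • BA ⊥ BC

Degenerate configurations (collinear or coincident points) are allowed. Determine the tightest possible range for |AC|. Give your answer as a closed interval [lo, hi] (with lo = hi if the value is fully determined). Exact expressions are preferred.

|AB| ∈ {29}
|BC| ∈ {41}
|AC| ∈ {√(2522)}

|AC| = √(2522)  (≈ 50.2195)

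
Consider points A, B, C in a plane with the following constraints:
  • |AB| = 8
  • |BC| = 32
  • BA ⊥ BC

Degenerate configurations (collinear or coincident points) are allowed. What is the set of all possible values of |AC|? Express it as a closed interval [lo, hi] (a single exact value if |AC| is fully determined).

|AC| = 8·√(17)  (≈ 32.9848)

|AB| ∈ {8}
|BC| ∈ {32}
|AC| ∈ {8·√(17)}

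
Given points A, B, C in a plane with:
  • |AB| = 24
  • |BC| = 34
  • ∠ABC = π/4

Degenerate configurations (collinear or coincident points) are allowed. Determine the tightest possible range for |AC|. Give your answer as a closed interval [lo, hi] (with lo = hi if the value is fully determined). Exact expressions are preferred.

|AB| ∈ {24}
|BC| ∈ {34}
|AC| ∈ {2·√(433 - 204·√(2))}

|AC| = 2·√(433 - 204·√(2))  (≈ 24.0417)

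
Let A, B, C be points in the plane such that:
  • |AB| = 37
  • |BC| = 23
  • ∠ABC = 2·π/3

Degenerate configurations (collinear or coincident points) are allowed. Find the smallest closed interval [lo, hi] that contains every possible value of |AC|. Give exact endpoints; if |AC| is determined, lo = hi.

|AB| ∈ {37}
|BC| ∈ {23}
|AC| ∈ {√(2749)}

|AC| = √(2749)  (≈ 52.4309)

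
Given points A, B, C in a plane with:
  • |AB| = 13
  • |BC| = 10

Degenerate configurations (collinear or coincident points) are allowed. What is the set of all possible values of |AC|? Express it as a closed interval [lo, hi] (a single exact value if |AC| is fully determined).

|AC| ∈ [3, 23]  (≈ [3.0000, 23.0000])

|AB| ∈ {13}
|BC| ∈ {10}
|AC| ∈ [3, 23]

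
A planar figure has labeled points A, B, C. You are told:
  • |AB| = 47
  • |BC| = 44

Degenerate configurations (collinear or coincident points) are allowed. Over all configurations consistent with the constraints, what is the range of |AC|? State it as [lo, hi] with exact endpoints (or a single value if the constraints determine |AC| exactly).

|AB| ∈ {47}
|BC| ∈ {44}
|AC| ∈ [3, 91]

|AC| ∈ [3, 91]  (≈ [3.0000, 91.0000])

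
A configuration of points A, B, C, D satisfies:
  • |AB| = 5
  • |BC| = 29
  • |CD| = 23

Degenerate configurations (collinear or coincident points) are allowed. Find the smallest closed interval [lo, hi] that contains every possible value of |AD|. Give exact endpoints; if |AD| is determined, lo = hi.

|AD| ∈ [1, 57]  (≈ [1.0000, 57.0000])

|AB| ∈ {5}
|BC| ∈ {29}
|CD| ∈ {23}
|AC| ∈ [24, 34]
|BD| ∈ [6, 52]
|AD| ∈ [1, 57]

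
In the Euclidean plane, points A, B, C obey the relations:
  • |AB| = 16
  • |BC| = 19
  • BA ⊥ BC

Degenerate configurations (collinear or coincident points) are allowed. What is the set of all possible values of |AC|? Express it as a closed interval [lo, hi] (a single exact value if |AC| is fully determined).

|AC| = √(617)  (≈ 24.8395)

|AB| ∈ {16}
|BC| ∈ {19}
|AC| ∈ {√(617)}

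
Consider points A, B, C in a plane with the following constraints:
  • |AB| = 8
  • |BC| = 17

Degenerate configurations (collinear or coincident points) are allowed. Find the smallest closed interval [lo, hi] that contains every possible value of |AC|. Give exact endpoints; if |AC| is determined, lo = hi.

|AC| ∈ [9, 25]  (≈ [9.0000, 25.0000])

|AB| ∈ {8}
|BC| ∈ {17}
|AC| ∈ [9, 25]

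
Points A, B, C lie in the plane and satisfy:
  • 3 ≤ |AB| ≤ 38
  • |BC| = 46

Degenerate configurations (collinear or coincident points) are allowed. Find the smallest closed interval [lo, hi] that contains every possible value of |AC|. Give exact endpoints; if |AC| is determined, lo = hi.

|AB| ∈ [3, 38]
|BC| ∈ {46}
|AC| ∈ [8, 84]

|AC| ∈ [8, 84]  (≈ [8.0000, 84.0000])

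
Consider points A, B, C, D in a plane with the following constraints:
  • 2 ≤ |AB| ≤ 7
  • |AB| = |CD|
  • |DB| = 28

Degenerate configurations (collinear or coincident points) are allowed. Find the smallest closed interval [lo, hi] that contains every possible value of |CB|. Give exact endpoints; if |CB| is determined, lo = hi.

|CB| ∈ [21, 35]  (≈ [21.0000, 35.0000])

|AB| ∈ [2, 7]
|BD| ∈ {28}
|CD| ∈ [2, 7]
|AD| ∈ [21, 35]
|BC| ∈ [21, 35]
|AC| ∈ [14, 42]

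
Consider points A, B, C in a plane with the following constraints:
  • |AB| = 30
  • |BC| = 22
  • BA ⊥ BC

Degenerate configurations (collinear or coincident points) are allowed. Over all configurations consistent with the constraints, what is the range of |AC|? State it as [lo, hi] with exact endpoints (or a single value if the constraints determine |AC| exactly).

|AB| ∈ {30}
|BC| ∈ {22}
|AC| ∈ {2·√(346)}

|AC| = 2·√(346)  (≈ 37.2022)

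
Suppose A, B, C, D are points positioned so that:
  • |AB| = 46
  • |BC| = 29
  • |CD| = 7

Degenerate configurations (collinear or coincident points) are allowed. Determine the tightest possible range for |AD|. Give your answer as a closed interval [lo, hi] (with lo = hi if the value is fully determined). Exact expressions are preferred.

|AD| ∈ [10, 82]  (≈ [10.0000, 82.0000])

|AB| ∈ {46}
|BC| ∈ {29}
|CD| ∈ {7}
|AC| ∈ [17, 75]
|BD| ∈ [22, 36]
|AD| ∈ [10, 82]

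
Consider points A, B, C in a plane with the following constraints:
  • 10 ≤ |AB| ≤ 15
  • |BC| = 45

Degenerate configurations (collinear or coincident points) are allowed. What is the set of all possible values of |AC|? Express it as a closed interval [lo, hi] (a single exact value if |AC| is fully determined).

|AC| ∈ [30, 60]  (≈ [30.0000, 60.0000])

|AB| ∈ [10, 15]
|BC| ∈ {45}
|AC| ∈ [30, 60]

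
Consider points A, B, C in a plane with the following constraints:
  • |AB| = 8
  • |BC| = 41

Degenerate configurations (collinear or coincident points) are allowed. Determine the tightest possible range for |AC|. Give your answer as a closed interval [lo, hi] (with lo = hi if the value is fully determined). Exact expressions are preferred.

|AC| ∈ [33, 49]  (≈ [33.0000, 49.0000])

|AB| ∈ {8}
|BC| ∈ {41}
|AC| ∈ [33, 49]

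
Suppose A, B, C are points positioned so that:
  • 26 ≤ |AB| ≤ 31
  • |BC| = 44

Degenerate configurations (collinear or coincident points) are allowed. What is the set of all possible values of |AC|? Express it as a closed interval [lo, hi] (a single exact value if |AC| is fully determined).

|AC| ∈ [13, 75]  (≈ [13.0000, 75.0000])

|AB| ∈ [26, 31]
|BC| ∈ {44}
|AC| ∈ [13, 75]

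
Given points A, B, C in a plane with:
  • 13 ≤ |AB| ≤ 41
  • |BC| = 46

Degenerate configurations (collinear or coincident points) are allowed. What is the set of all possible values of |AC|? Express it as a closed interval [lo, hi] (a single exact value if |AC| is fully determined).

|AB| ∈ [13, 41]
|BC| ∈ {46}
|AC| ∈ [5, 87]

|AC| ∈ [5, 87]  (≈ [5.0000, 87.0000])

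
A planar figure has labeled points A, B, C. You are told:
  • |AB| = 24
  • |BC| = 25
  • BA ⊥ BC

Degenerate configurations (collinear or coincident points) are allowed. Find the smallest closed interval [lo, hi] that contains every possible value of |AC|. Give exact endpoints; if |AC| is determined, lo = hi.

|AC| = √(1201)  (≈ 34.6554)

|AB| ∈ {24}
|BC| ∈ {25}
|AC| ∈ {√(1201)}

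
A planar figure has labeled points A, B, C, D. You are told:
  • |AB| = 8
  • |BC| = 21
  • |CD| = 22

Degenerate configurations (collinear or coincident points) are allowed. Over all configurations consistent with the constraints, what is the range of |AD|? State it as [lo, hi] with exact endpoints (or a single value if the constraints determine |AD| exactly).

|AD| ∈ [0, 51]  (≈ [0.0000, 51.0000])

|AB| ∈ {8}
|BC| ∈ {21}
|CD| ∈ {22}
|AC| ∈ [13, 29]
|BD| ∈ [1, 43]
|AD| ∈ [0, 51]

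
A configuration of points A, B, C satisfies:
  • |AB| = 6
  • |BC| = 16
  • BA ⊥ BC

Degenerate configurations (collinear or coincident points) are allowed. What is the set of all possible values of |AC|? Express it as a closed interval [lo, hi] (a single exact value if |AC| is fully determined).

|AC| = 2·√(73)  (≈ 17.0880)

|AB| ∈ {6}
|BC| ∈ {16}
|AC| ∈ {2·√(73)}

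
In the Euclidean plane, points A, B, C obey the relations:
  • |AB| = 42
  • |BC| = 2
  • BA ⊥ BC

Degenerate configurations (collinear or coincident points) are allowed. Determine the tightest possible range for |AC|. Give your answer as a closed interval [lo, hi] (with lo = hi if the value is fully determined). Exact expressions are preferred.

|AB| ∈ {42}
|BC| ∈ {2}
|AC| ∈ {2·√(442)}

|AC| = 2·√(442)  (≈ 42.0476)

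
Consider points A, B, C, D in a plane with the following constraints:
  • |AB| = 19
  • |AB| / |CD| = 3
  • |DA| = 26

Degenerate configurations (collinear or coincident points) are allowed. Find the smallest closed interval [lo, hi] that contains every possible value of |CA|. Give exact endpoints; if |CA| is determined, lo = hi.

|AB| ∈ {19}
|AD| ∈ {26}
|CD| ∈ {19/3}
|BD| ∈ [7, 45]
|AC| ∈ [59/3, 97/3]
|BC| ∈ [2/3, 154/3]

|CA| ∈ [59/3, 97/3]  (≈ [19.6667, 32.3333])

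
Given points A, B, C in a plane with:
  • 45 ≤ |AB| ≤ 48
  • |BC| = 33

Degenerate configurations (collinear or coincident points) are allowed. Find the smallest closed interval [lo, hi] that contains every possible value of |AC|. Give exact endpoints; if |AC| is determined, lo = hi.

|AC| ∈ [12, 81]  (≈ [12.0000, 81.0000])

|AB| ∈ [45, 48]
|BC| ∈ {33}
|AC| ∈ [12, 81]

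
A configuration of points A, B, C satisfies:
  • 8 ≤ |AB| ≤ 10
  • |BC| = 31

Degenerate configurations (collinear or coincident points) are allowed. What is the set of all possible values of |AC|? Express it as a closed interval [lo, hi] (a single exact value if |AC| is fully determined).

|AB| ∈ [8, 10]
|BC| ∈ {31}
|AC| ∈ [21, 41]

|AC| ∈ [21, 41]  (≈ [21.0000, 41.0000])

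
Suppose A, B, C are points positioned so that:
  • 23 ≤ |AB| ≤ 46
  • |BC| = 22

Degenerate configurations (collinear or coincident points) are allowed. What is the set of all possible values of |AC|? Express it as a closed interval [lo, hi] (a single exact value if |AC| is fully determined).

|AC| ∈ [1, 68]  (≈ [1.0000, 68.0000])

|AB| ∈ [23, 46]
|BC| ∈ {22}
|AC| ∈ [1, 68]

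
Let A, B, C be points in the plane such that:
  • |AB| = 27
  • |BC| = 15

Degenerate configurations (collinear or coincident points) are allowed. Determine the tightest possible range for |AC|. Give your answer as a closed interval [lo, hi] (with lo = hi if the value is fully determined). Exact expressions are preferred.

|AC| ∈ [12, 42]  (≈ [12.0000, 42.0000])

|AB| ∈ {27}
|BC| ∈ {15}
|AC| ∈ [12, 42]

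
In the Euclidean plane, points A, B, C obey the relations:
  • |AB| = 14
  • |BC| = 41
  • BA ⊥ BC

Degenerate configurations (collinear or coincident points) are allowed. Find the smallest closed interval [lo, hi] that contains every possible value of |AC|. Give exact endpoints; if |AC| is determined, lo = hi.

|AB| ∈ {14}
|BC| ∈ {41}
|AC| ∈ {√(1877)}

|AC| = √(1877)  (≈ 43.3244)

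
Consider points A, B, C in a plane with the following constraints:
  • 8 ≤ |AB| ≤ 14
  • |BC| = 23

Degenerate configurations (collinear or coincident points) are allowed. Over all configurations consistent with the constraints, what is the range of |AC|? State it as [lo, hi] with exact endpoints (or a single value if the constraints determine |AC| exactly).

|AB| ∈ [8, 14]
|BC| ∈ {23}
|AC| ∈ [9, 37]

|AC| ∈ [9, 37]  (≈ [9.0000, 37.0000])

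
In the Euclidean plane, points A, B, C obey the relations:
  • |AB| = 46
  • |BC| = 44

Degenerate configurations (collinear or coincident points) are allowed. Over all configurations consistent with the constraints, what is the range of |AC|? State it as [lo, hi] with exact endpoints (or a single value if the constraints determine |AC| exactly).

|AC| ∈ [2, 90]  (≈ [2.0000, 90.0000])

|AB| ∈ {46}
|BC| ∈ {44}
|AC| ∈ [2, 90]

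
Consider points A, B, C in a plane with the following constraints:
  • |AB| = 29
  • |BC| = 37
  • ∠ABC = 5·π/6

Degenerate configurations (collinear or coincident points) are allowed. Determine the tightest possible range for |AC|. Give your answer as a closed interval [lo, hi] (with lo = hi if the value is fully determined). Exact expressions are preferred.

|AB| ∈ {29}
|BC| ∈ {37}
|AC| ∈ {√(1073·√(3) + 2210)}

|AC| = √(1073·√(3) + 2210)  (≈ 63.7847)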